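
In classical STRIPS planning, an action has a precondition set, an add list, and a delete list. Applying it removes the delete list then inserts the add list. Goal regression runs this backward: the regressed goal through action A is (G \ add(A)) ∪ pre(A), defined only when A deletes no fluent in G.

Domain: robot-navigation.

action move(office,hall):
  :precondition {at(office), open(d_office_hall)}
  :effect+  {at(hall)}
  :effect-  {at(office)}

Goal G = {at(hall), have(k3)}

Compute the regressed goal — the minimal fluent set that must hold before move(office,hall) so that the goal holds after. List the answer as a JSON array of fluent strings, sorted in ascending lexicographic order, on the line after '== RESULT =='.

Compute (G \ add) ∪ pre:
  G ∩ del = {}  (empty — regression defined)
  G \ add = {at(hall), have(k3)} \ {at(hall)} = {have(k3)}
  ∪ pre   = {have(k3)} ∪ {at(office), open(d_office_hall)}
          = {at(office), have(k3), open(d_office_hall)}

== RESULT ==
["at(office)", "have(k3)", "open(d_office_hall)"]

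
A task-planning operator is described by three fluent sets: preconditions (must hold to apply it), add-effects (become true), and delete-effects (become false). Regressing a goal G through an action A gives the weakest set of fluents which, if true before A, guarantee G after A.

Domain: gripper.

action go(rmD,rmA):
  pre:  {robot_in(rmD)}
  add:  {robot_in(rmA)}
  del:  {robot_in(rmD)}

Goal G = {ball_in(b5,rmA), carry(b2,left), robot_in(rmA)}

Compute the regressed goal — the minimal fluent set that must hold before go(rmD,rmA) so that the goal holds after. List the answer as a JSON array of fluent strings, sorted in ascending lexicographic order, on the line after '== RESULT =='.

Regress:
  G ∩ del = {}  (empty — regression defined)
  G \ add = {ball_in(b5,rmA), carry(b2,left), robot_in(rmA)} \ {robot_in(rmA)} = {ball_in(b5,rmA), carry(b2,left)}
  ∪ pre   = {ball_in(b5,rmA), carry(b2,left)} ∪ {robot_in(rmD)}
          = {ball_in(b5,rmA), carry(b2,left), robot_in(rmD)}

== RESULT ==
["ball_in(b5,rmA)", "carry(b2,left)", "robot_in(rmD)"]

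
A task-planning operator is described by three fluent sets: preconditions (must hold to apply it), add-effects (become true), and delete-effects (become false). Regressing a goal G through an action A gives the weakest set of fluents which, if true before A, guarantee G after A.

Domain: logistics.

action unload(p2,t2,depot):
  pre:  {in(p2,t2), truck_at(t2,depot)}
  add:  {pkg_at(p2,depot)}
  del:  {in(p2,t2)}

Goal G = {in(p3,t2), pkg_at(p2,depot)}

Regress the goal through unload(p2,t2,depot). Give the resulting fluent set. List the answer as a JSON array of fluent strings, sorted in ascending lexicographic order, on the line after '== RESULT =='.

Compute (G \ add) ∪ pre:
  G ∩ del = {}  (empty — regression defined)
  G \ add = {in(p3,t2), pkg_at(p2,depot)} \ {pkg_at(p2,depot)} = {in(p3,t2)}
  ∪ pre   = {in(p3,t2)} ∪ {in(p2,t2), truck_at(t2,depot)}
          = {in(p2,t2), in(p3,t2), truck_at(t2,depot)}

== RESULT ==
["in(p2,t2)", "in(p3,t2)", "truck_at(t2,depot)"]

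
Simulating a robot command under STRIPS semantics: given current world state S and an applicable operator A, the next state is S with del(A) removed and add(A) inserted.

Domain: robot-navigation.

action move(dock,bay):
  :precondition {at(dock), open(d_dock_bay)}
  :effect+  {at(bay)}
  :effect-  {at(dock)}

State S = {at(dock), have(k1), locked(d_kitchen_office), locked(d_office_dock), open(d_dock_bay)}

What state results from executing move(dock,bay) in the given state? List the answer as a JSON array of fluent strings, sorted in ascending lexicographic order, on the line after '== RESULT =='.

Progress:
  pre ⊆ S: {at(dock), open(d_dock_bay)} ⊆ S  — applicable
  S \ del = {have(k1), locked(d_kitchen_office), locked(d_office_dock), open(d_dock_bay)}
  ∪ add   = {at(bay), have(k1), locked(d_kitchen_office), locked(d_office_dock), open(d_dock_bay)}

== RESULT ==
["at(bay)", "have(k1)", "locked(d_kitchen_office)", "locked(d_office_dock)", "open(d_dock_bay)"]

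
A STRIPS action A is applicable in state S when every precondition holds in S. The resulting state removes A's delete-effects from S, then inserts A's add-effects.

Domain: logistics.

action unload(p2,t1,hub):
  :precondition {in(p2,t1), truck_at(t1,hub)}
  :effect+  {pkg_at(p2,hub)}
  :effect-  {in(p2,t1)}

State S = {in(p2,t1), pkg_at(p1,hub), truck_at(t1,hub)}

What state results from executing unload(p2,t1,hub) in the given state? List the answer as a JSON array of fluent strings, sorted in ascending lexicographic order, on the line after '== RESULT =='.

Compute (S \ del) ∪ add:
  pre ⊆ S: {in(p2,t1), truck_at(t1,hub)} ⊆ S  — applicable
  S \ del = {pkg_at(p1,hub), truck_at(t1,hub)}
  ∪ add   = {pkg_at(p1,hub), pkg_at(p2,hub), truck_at(t1,hub)}

== RESULT ==
["pkg_at(p1,hub)", "pkg_at(p2,hub)", "truck_at(t1,hub)"]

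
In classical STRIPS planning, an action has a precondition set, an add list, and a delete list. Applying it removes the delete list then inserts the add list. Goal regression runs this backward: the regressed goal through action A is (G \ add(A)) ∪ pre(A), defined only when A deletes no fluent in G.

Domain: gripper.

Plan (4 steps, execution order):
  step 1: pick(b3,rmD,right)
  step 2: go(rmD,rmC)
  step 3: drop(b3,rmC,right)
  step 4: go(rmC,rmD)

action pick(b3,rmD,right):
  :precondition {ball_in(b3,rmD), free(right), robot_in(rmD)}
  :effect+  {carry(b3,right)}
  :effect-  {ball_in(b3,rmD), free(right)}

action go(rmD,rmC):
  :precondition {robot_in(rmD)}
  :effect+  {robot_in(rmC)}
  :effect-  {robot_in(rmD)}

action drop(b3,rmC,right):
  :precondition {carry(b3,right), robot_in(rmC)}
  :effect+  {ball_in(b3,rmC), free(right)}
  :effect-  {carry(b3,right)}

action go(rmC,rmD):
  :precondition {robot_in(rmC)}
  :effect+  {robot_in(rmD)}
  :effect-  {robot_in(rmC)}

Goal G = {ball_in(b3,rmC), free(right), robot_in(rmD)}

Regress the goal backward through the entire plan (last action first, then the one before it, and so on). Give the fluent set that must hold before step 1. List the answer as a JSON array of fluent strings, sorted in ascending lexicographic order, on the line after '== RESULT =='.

Work backward from the goal:
  through step 4 (go(rmC,rmD)): drop {robot_in(rmD)}, keep {ball_in(b3,rmC), free(right)}, require {robot_in(rmC)}
    → {ball_in(b3,rmC), free(right), robot_in(rmC)}
  through step 3 (drop(b3,rmC,right)): drop {ball_in(b3,rmC), free(right)}, keep {robot_in(rmC)}, require {carry(b3,right), robot_in(rmC)}
    → {carry(b3,right), robot_in(rmC)}
  through step 2 (go(rmD,rmC)): drop {robot_in(rmC)}, keep {carry(b3,right)}, require {robot_in(rmD)}
    → {carry(b3,right), robot_in(rmD)}
  through step 1 (pick(b3,rmD,right)): drop {carry(b3,right)}, keep {robot_in(rmD)}, require {ball_in(b3,rmD), free(right), robot_in(rmD)}
    → {ball_in(b3,rmD), free(right), robot_in(rmD)}

== RESULT ==
["ball_in(b3,rmD)", "free(right)", "robot_in(rmD)"]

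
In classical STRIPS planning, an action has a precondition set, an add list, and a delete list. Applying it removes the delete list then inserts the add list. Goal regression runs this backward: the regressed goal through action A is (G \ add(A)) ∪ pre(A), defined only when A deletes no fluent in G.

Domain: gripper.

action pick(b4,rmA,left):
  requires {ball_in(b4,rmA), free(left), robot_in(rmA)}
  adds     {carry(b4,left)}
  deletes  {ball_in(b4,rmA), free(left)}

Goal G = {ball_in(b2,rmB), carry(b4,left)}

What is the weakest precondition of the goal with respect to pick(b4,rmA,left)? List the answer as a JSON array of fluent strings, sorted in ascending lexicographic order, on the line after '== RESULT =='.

Regress:
  G ∩ del = {}  (empty — regression defined)
  G \ add = {ball_in(b2,rmB), carry(b4,left)} \ {carry(b4,left)} = {ball_in(b2,rmB)}
  ∪ pre   = {ball_in(b2,rmB)} ∪ {ball_in(b4,rmA), free(left), robot_in(rmA)}
          = {ball_in(b2,rmB), ball_in(b4,rmA), free(left), robot_in(rmA)}

== RESULT ==
["ball_in(b2,rmB)", "ball_in(b4,rmA)", "free(left)", "robot_in(rmA)"]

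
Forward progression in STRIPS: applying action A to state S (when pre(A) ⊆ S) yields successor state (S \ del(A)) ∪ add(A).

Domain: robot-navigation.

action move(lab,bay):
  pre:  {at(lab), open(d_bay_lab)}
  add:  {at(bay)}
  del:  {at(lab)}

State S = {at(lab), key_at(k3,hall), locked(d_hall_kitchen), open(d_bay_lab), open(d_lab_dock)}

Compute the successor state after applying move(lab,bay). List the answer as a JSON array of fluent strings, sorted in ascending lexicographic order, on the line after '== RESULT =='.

Progress:
  pre ⊆ S: {at(lab), open(d_bay_lab)} ⊆ S  — applicable
  S \ del = {key_at(k3,hall), locked(d_hall_kitchen), open(d_bay_lab), open(d_lab_dock)}
  ∪ add   = {at(bay), key_at(k3,hall), locked(d_hall_kitchen), open(d_bay_lab), open(d_lab_dock)}

== RESULT ==
["at(bay)", "key_at(k3,hall)", "locked(d_hall_kitchen)", "open(d_bay_lab)", "open(d_lab_dock)"]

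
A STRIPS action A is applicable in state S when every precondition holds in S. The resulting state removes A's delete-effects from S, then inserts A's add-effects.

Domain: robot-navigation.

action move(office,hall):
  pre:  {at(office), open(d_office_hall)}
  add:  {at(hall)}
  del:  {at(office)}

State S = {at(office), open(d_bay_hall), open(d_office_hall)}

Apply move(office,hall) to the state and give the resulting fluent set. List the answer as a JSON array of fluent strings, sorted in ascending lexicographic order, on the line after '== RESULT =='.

Compute (S \ del) ∪ add:
  pre ⊆ S: {at(office), open(d_office_hall)} ⊆ S  — applicable
  S \ del = {open(d_bay_hall), open(d_office_hall)}
  ∪ add   = {at(hall), open(d_bay_hall), open(d_office_hall)}

== RESULT ==
["at(hall)", "open(d_bay_hall)", "open(d_office_hall)"]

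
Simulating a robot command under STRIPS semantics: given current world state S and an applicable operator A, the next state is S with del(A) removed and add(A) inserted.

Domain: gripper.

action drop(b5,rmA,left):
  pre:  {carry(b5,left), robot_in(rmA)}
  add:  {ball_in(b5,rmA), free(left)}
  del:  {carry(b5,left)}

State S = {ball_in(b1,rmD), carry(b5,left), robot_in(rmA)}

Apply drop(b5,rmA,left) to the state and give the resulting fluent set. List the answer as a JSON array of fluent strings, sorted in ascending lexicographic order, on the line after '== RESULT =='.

Progress:
  pre ⊆ S: {carry(b5,left), robot_in(rmA)} ⊆ S  — applicable
  S \ del = {ball_in(b1,rmD), robot_in(rmA)}
  ∪ add   = {ball_in(b1,rmD), ball_in(b5,rmA), free(left), robot_in(rmA)}

== RESULT ==
["ball_in(b1,rmD)", "ball_in(b5,rmA)", "free(left)", "robot_in(rmA)"]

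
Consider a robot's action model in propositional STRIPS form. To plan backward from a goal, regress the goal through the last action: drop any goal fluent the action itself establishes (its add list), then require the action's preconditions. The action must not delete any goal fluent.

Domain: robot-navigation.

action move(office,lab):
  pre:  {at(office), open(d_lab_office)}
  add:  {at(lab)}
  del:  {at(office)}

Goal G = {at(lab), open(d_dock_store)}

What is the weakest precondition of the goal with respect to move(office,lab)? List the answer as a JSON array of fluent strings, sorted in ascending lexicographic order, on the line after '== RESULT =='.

Regress:
  G ∩ del = {}  (empty — regression defined)
  G \ add = {at(lab), open(d_dock_store)} \ {at(lab)} = {open(d_dock_store)}
  ∪ pre   = {open(d_dock_store)} ∪ {at(office), open(d_lab_office)}
          = {at(office), open(d_dock_store), open(d_lab_office)}

== RESULT ==
["at(office)", "open(d_dock_store)", "open(d_lab_office)"]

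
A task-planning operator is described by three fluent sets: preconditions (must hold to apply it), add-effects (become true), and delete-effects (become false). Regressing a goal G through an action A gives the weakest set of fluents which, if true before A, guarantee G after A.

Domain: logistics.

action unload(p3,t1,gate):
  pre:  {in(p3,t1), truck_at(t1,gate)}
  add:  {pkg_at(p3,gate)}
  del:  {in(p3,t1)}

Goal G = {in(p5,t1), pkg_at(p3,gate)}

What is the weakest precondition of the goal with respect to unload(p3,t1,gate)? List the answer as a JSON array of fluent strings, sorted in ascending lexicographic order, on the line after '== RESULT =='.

Regress:
  G ∩ del = {}  (empty — regression defined)
  G \ add = {in(p5,t1), pkg_at(p3,gate)} \ {pkg_at(p3,gate)} = {in(p5,t1)}
  ∪ pre   = {in(p5,t1)} ∪ {in(p3,t1), truck_at(t1,gate)}
          = {in(p3,t1), in(p5,t1), truck_at(t1,gate)}

== RESULT ==
["in(p3,t1)", "in(p5,t1)", "truck_at(t1,gate)"]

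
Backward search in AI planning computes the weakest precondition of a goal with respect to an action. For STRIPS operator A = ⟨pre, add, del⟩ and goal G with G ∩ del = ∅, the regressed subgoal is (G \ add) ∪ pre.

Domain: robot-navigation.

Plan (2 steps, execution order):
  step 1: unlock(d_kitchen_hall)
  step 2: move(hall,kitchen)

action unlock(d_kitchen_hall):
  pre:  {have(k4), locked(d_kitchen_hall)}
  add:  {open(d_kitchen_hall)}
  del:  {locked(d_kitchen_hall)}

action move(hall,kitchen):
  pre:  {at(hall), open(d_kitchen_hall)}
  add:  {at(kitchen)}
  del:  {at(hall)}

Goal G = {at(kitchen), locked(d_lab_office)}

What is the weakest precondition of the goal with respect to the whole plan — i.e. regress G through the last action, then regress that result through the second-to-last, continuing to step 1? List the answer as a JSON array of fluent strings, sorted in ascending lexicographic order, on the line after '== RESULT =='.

Work backward from the goal:
  through step 2 (move(hall,kitchen)): drop {at(kitchen)}, keep {locked(d_lab_office)}, require {at(hall), open(d_kitchen_hall)}
    → {at(hall), locked(d_lab_office), open(d_kitchen_hall)}
  through step 1 (unlock(d_kitchen_hall)): drop {open(d_kitchen_hall)}, keep {at(hall), locked(d_lab_office)}, require {have(k4), locked(d_kitchen_hall)}
    → {at(hall), have(k4), locked(d_kitchen_hall), locked(d_lab_office)}

== RESULT ==
["at(hall)", "have(k4)", "locked(d_kitchen_hall)", "locked(d_lab_office)"]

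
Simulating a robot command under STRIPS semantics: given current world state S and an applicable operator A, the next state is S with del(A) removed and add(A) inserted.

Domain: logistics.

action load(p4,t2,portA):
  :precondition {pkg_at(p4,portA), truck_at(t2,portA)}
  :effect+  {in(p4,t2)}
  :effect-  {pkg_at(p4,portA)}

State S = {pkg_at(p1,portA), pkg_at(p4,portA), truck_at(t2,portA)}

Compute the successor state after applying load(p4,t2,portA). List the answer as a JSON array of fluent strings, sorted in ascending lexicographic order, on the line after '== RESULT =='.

Progress:
  pre ⊆ S: {pkg_at(p4,portA), truck_at(t2,portA)} ⊆ S  — applicable
  S \ del = {pkg_at(p1,portA), truck_at(t2,portA)}
  ∪ add   = {in(p4,t2), pkg_at(p1,portA), truck_at(t2,portA)}

== RESULT ==
["in(p4,t2)", "pkg_at(p1,portA)", "truck_at(t2,portA)"]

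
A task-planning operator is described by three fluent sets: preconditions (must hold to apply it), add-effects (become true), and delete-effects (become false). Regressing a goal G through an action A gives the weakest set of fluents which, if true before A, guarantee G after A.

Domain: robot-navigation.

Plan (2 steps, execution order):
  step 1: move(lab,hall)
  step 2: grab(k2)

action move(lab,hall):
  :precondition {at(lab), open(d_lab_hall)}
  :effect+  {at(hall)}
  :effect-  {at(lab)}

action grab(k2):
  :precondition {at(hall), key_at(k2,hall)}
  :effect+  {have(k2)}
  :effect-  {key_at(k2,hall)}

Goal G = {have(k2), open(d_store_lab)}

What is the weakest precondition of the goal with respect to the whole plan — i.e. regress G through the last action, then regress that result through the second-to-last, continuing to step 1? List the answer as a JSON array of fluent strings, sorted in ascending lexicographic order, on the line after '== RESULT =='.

Work backward from the goal:
  through step 2 (grab(k2)): drop {have(k2)}, keep {open(d_store_lab)}, require {at(hall), key_at(k2,hall)}
    → {at(hall), key_at(k2,hall), open(d_store_lab)}
  through step 1 (move(lab,hall)): drop {at(hall)}, keep {key_at(k2,hall), open(d_store_lab)}, require {at(lab), open(d_lab_hall)}
    → {at(lab), key_at(k2,hall), open(d_lab_hall), open(d_store_lab)}

== RESULT ==
["at(lab)", "key_at(k2,hall)", "open(d_lab_hall)", "open(d_store_lab)"]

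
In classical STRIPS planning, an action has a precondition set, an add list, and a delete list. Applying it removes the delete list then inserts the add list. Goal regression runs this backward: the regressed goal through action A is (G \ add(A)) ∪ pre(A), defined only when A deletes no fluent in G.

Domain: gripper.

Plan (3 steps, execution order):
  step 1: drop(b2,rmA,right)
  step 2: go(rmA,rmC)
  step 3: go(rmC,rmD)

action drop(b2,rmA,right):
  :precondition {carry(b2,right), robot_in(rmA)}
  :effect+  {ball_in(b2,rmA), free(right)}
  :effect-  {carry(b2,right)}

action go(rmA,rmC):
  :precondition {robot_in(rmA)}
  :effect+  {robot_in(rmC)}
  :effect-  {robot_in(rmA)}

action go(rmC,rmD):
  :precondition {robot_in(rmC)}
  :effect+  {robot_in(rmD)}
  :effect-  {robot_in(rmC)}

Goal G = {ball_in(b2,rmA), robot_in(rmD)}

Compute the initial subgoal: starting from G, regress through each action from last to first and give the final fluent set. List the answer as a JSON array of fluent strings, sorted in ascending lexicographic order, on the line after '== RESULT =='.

Regress step by step:
  through step 3 (go(rmC,rmD)): drop {robot_in(rmD)}, keep {ball_in(b2,rmA)}, require {robot_in(rmC)}
    → {ball_in(b2,rmA), robot_in(rmC)}
  through step 2 (go(rmA,rmC)): drop {robot_in(rmC)}, keep {ball_in(b2,rmA)}, require {robot_in(rmA)}
    → {ball_in(b2,rmA), robot_in(rmA)}
  through step 1 (drop(b2,rmA,right)): drop {ball_in(b2,rmA)}, keep {robot_in(rmA)}, require {carry(b2,right), robot_in(rmA)}
    → {carry(b2,right), robot_in(rmA)}

== RESULT ==
["carry(b2,right)", "robot_in(rmA)"]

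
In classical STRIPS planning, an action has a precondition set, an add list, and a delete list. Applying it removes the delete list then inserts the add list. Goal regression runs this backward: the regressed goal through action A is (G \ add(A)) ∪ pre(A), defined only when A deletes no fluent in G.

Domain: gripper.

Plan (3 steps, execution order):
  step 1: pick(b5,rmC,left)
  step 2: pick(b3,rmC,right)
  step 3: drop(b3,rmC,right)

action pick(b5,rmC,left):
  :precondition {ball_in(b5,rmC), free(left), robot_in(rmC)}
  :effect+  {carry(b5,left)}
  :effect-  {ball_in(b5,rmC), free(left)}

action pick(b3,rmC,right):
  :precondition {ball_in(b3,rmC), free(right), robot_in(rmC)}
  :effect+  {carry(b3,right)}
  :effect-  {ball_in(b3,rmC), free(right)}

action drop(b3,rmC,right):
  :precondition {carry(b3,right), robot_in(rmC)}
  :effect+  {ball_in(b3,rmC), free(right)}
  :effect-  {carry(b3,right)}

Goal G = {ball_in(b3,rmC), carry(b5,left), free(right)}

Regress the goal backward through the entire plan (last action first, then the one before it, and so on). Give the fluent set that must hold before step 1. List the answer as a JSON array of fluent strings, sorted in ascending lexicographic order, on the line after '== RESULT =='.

Work backward from the goal:
  through step 3 (drop(b3,rmC,right)): drop {ball_in(b3,rmC), free(right)}, keep {carry(b5,left)}, require {carry(b3,right), robot_in(rmC)}
    → {carry(b3,right), carry(b5,left), robot_in(rmC)}
  through step 2 (pick(b3,rmC,right)): drop {carry(b3,right)}, keep {carry(b5,left), robot_in(rmC)}, require {ball_in(b3,rmC), free(right), robot_in(rmC)}
    → {ball_in(b3,rmC), carry(b5,left), free(right), robot_in(rmC)}
  through step 1 (pick(b5,rmC,left)): drop {carry(b5,left)}, keep {ball_in(b3,rmC), free(right), robot_in(rmC)}, require {ball_in(b5,rmC), free(left), robot_in(rmC)}
    → {ball_in(b3,rmC), ball_in(b5,rmC), free(left), free(right), robot_in(rmC)}

== RESULT ==
["ball_in(b3,rmC)", "ball_in(b5,rmC)", "free(left)", "free(right)", "robot_in(rmC)"]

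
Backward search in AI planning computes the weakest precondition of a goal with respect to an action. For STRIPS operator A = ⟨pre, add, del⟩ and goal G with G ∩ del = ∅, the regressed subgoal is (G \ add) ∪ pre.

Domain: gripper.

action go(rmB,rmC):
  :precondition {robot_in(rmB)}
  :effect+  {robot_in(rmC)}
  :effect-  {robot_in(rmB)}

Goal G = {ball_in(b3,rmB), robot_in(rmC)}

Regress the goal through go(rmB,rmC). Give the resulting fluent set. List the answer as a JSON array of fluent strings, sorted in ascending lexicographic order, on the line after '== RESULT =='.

Regress:
  G ∩ del = {}  (empty — regression defined)
  G \ add = {ball_in(b3,rmB), robot_in(rmC)} \ {robot_in(rmC)} = {ball_in(b3,rmB)}
  ∪ pre   = {ball_in(b3,rmB)} ∪ {robot_in(rmB)}
          = {ball_in(b3,rmB), robot_in(rmB)}

== RESULT ==
["ball_in(b3,rmB)", "robot_in(rmB)"]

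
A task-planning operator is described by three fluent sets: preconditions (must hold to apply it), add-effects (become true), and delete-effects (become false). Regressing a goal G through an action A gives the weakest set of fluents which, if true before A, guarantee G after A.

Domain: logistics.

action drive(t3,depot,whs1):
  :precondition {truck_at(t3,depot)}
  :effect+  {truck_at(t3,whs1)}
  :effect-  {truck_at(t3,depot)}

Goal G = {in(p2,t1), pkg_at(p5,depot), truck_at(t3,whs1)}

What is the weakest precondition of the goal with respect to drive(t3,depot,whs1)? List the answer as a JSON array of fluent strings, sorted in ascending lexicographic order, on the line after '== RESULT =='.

Regress:
  G ∩ del = {}  (empty — regression defined)
  G \ add = {in(p2,t1), pkg_at(p5,depot), truck_at(t3,whs1)} \ {truck_at(t3,whs1)} = {in(p2,t1), pkg_at(p5,depot)}
  ∪ pre   = {in(p2,t1), pkg_at(p5,depot)} ∪ {truck_at(t3,depot)}
          = {in(p2,t1), pkg_at(p5,depot), truck_at(t3,depot)}

== RESULT ==
["in(p2,t1)", "pkg_at(p5,depot)", "truck_at(t3,depot)"]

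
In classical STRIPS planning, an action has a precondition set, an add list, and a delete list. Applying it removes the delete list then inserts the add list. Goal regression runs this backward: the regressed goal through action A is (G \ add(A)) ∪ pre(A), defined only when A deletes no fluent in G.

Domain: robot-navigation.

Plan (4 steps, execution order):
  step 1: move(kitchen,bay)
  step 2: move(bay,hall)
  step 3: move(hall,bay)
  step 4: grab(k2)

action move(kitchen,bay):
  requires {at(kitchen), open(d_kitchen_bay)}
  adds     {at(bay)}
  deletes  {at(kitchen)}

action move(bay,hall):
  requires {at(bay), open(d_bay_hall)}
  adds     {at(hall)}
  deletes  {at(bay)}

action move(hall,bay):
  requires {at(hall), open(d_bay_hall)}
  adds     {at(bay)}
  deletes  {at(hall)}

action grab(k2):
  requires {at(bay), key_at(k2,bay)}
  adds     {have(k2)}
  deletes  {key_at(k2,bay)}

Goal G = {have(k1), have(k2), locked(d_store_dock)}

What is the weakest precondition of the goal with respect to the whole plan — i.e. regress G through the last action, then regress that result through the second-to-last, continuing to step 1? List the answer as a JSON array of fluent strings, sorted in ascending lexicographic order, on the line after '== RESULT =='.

Regress step by step:
  through step 4 (grab(k2)): drop {have(k2)}, keep {have(k1), locked(d_store_dock)}, require {at(bay), key_at(k2,bay)}
    → {at(bay), have(k1), key_at(k2,bay), locked(d_store_dock)}
  through step 3 (move(hall,bay)): drop {at(bay)}, keep {have(k1), key_at(k2,bay), locked(d_store_dock)}, require {at(hall), open(d_bay_hall)}
    → {at(hall), have(k1), key_at(k2,bay), locked(d_store_dock), open(d_bay_hall)}
  through step 2 (move(bay,hall)): drop {at(hall)}, keep {have(k1), key_at(k2,bay), locked(d_store_dock), open(d_bay_hall)}, require {at(bay), open(d_bay_hall)}
    → {at(bay), have(k1), key_at(k2,bay), locked(d_store_dock), open(d_bay_hall)}
  through step 1 (move(kitchen,bay)): drop {at(bay)}, keep {have(k1), key_at(k2,bay), locked(d_store_dock), open(d_bay_hall)}, require {at(kitchen), open(d_kitchen_bay)}
    → {at(kitchen), have(k1), key_at(k2,bay), locked(d_store_dock), open(d_bay_hall), open(d_kitchen_bay)}

== RESULT ==
["at(kitchen)", "have(k1)", "key_at(k2,bay)", "locked(d_store_dock)", "open(d_bay_hall)", "open(d_kitchen_bay)"]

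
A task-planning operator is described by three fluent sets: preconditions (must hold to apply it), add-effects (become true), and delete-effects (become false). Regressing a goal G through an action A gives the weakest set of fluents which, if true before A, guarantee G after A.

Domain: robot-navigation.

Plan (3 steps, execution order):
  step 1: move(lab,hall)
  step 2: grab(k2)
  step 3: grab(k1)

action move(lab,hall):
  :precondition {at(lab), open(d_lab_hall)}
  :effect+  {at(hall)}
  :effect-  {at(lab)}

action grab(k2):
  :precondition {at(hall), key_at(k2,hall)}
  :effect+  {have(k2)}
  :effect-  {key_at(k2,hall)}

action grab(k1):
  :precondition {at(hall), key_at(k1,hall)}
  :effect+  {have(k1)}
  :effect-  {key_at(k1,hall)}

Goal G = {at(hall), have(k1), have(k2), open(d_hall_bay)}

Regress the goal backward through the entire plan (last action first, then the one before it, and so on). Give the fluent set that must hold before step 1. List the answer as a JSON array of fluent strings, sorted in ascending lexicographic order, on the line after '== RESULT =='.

Work backward from the goal:
  through step 3 (grab(k1)): drop {have(k1)}, keep {at(hall), have(k2), open(d_hall_bay)}, require {at(hall), key_at(k1,hall)}
    → {at(hall), have(k2), key_at(k1,hall), open(d_hall_bay)}
  through step 2 (grab(k2)): drop {have(k2)}, keep {at(hall), key_at(k1,hall), open(d_hall_bay)}, require {at(hall), key_at(k2,hall)}
    → {at(hall), key_at(k1,hall), key_at(k2,hall), open(d_hall_bay)}
  through step 1 (move(lab,hall)): drop {at(hall)}, keep {key_at(k1,hall), key_at(k2,hall), open(d_hall_bay)}, require {at(lab), open(d_lab_hall)}
    → {at(lab), key_at(k1,hall), key_at(k2,hall), open(d_hall_bay), open(d_lab_hall)}

== RESULT ==
["at(lab)", "key_at(k1,hall)", "key_at(k2,hall)", "open(d_hall_bay)", "open(d_lab_hall)"]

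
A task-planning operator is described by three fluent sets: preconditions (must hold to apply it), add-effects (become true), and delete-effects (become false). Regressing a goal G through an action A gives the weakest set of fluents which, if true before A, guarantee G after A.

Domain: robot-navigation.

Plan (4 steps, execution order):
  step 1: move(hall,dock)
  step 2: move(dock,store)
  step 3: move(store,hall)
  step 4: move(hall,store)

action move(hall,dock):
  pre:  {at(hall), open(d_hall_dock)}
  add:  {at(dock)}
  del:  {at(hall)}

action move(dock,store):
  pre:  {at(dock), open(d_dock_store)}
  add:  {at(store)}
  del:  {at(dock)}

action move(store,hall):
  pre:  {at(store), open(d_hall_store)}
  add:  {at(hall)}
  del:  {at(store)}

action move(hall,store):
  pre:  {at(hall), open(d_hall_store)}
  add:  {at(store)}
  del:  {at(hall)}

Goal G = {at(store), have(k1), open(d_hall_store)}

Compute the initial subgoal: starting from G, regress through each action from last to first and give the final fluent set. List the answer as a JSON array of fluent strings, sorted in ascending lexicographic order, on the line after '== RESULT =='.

Regress step by step:
  through step 4 (move(hall,store)): drop {at(store)}, keep {have(k1), open(d_hall_store)}, require {at(hall), open(d_hall_store)}
    → {at(hall), have(k1), open(d_hall_store)}
  through step 3 (move(store,hall)): drop {at(hall)}, keep {have(k1), open(d_hall_store)}, require {at(store), open(d_hall_store)}
    → {at(store), have(k1), open(d_hall_store)}
  through step 2 (move(dock,store)): drop {at(store)}, keep {have(k1), open(d_hall_store)}, require {at(dock), open(d_dock_store)}
    → {at(dock), have(k1), open(d_dock_store), open(d_hall_store)}
  through step 1 (move(hall,dock)): drop {at(dock)}, keep {have(k1), open(d_dock_store), open(d_hall_store)}, require {at(hall), open(d_hall_dock)}
    → {at(hall), have(k1), open(d_dock_store), open(d_hall_dock), open(d_hall_store)}

== RESULT ==
["at(hall)", "have(k1)", "open(d_dock_store)", "open(d_hall_dock)", "open(d_hall_store)"]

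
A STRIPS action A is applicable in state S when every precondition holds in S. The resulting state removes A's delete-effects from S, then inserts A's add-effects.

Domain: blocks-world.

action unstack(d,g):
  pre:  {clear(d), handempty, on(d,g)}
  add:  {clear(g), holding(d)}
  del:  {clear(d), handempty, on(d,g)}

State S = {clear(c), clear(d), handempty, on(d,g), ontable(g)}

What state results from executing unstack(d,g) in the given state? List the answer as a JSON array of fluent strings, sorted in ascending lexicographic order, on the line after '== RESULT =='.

Compute (S \ del) ∪ add:
  pre ⊆ S: {clear(d), handempty, on(d,g)} ⊆ S  — applicable
  S \ del = {clear(c), ontable(g)}
  ∪ add   = {clear(c), clear(g), holding(d), ontable(g)}

== RESULT ==
["clear(c)", "clear(g)", "holding(d)", "ontable(g)"]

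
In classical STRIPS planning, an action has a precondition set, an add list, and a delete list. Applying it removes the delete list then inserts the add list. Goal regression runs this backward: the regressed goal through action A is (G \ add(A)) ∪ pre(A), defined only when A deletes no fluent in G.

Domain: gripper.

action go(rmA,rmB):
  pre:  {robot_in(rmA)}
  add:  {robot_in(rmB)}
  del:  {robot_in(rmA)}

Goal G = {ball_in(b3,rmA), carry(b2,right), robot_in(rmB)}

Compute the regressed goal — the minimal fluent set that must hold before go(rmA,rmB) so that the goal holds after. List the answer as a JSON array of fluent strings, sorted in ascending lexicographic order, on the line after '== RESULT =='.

Compute (G \ add) ∪ pre:
  G ∩ del = {}  (empty — regression defined)
  G \ add = {ball_in(b3,rmA), carry(b2,right), robot_in(rmB)} \ {robot_in(rmB)} = {ball_in(b3,rmA), carry(b2,right)}
  ∪ pre   = {ball_in(b3,rmA), carry(b2,right)} ∪ {robot_in(rmA)}
          = {ball_in(b3,rmA), carry(b2,right), robot_in(rmA)}

== RESULT ==
["ball_in(b3,rmA)", "carry(b2,right)", "robot_in(rmA)"]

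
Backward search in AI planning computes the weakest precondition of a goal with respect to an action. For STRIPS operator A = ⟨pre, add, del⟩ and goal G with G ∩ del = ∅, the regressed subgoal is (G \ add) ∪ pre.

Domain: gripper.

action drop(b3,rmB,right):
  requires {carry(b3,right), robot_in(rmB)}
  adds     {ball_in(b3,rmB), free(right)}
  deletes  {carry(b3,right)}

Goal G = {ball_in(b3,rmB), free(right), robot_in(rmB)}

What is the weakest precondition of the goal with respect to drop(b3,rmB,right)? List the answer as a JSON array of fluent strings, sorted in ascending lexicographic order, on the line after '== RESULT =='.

Compute (G \ add) ∪ pre:
  G ∩ del = {}  (empty — regression defined)
  G \ add = {ball_in(b3,rmB), free(right), robot_in(rmB)} \ {ball_in(b3,rmB), free(right)} = {robot_in(rmB)}
  ∪ pre   = {robot_in(rmB)} ∪ {carry(b3,right), robot_in(rmB)}
          = {carry(b3,right), robot_in(rmB)}

== RESULT ==
["carry(b3,right)", "robot_in(rmB)"]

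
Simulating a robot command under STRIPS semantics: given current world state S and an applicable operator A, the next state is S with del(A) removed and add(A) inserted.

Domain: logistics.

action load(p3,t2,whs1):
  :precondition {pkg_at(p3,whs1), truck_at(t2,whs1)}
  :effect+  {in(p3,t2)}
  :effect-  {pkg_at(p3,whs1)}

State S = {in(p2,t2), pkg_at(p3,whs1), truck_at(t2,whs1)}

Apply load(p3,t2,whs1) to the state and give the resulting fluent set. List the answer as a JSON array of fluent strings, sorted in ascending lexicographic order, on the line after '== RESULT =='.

Progress:
  pre ⊆ S: {pkg_at(p3,whs1), truck_at(t2,whs1)} ⊆ S  — applicable
  S \ del = {in(p2,t2), truck_at(t2,whs1)}
  ∪ add   = {in(p2,t2), in(p3,t2), truck_at(t2,whs1)}

== RESULT ==
["in(p2,t2)", "in(p3,t2)", "truck_at(t2,whs1)"]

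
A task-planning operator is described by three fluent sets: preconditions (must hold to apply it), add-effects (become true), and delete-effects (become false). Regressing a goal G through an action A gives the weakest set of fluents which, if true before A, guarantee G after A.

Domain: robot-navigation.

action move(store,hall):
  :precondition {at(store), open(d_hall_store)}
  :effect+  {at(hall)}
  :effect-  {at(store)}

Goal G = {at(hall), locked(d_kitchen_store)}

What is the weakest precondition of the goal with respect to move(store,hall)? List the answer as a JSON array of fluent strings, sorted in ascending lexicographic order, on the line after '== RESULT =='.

Regress:
  G ∩ del = {}  (empty — regression defined)
  G \ add = {at(hall), locked(d_kitchen_store)} \ {at(hall)} = {locked(d_kitchen_store)}
  ∪ pre   = {locked(d_kitchen_store)} ∪ {at(store), open(d_hall_store)}
          = {at(store), locked(d_kitchen_store), open(d_hall_store)}

== RESULT ==
["at(store)", "locked(d_kitchen_store)", "open(d_hall_store)"]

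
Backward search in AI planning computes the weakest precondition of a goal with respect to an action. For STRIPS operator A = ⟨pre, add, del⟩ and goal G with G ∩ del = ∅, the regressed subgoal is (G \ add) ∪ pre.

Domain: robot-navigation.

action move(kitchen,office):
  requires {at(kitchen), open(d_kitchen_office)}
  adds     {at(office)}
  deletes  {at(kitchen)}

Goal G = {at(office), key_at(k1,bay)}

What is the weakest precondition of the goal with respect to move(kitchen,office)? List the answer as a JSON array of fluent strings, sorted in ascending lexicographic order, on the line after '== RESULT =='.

Regress:
  G ∩ del = {}  (empty — regression defined)
  G \ add = {at(office), key_at(k1,bay)} \ {at(office)} = {key_at(k1,bay)}
  ∪ pre   = {key_at(k1,bay)} ∪ {at(kitchen), open(d_kitchen_office)}
          = {at(kitchen), key_at(k1,bay), open(d_kitchen_office)}

== RESULT ==
["at(kitchen)", "key_at(k1,bay)", "open(d_kitchen_office)"]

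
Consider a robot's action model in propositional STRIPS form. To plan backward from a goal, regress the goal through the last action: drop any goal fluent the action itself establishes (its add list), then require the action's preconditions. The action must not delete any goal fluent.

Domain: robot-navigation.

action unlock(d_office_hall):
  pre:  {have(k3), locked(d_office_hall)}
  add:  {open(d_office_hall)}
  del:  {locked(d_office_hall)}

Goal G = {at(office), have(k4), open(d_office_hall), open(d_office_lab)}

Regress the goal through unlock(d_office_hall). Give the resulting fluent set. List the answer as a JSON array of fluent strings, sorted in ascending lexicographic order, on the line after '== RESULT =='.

Compute (G \ add) ∪ pre:
  G ∩ del = {}  (empty — regression defined)
  G \ add = {at(office), have(k4), open(d_office_hall), open(d_office_lab)} \ {open(d_office_hall)} = {at(office), have(k4), open(d_office_lab)}
  ∪ pre   = {at(office), have(k4), open(d_office_lab)} ∪ {have(k3), locked(d_office_hall)}
          = {at(office), have(k3), have(k4), locked(d_office_hall), open(d_office_lab)}

== RESULT ==
["at(office)", "have(k3)", "have(k4)", "locked(d_office_hall)", "open(d_office_lab)"]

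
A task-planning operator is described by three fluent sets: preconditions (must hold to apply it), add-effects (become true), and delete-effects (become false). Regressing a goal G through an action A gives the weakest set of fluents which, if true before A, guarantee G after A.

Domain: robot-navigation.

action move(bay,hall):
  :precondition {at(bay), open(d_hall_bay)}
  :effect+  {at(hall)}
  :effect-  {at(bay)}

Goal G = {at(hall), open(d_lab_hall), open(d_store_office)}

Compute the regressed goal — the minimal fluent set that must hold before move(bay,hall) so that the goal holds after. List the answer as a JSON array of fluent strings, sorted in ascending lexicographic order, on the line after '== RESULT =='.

Compute (G \ add) ∪ pre:
  G ∩ del = {}  (empty — regression defined)
  G \ add = {at(hall), open(d_lab_hall), open(d_store_office)} \ {at(hall)} = {open(d_lab_hall), open(d_store_office)}
  ∪ pre   = {open(d_lab_hall), open(d_store_office)} ∪ {at(bay), open(d_hall_bay)}
          = {at(bay), open(d_hall_bay), open(d_lab_hall), open(d_store_office)}

== RESULT ==
["at(bay)", "open(d_hall_bay)", "open(d_lab_hall)", "open(d_store_office)"]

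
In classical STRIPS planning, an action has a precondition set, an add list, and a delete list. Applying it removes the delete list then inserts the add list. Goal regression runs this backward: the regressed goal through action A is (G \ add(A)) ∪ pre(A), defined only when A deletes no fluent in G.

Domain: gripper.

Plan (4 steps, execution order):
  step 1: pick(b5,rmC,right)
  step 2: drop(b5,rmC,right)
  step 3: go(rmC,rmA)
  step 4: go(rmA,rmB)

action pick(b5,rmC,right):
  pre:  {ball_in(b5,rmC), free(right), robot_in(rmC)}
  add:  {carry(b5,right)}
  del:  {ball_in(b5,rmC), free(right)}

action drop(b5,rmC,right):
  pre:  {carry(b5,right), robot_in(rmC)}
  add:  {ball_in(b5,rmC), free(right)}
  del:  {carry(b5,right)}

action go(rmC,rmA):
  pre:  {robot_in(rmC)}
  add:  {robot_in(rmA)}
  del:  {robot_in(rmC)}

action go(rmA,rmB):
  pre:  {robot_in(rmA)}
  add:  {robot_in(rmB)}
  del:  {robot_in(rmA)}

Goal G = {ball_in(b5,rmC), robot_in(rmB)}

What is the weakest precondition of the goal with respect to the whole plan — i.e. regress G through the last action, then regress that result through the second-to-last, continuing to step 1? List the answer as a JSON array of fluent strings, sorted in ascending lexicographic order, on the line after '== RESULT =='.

Regress step by step:
  through step 4 (go(rmA,rmB)): drop {robot_in(rmB)}, keep {ball_in(b5,rmC)}, require {robot_in(rmA)}
    → {ball_in(b5,rmC), robot_in(rmA)}
  through step 3 (go(rmC,rmA)): drop {robot_in(rmA)}, keep {ball_in(b5,rmC)}, require {robot_in(rmC)}
    → {ball_in(b5,rmC), robot_in(rmC)}
  through step 2 (drop(b5,rmC,right)): drop {ball_in(b5,rmC)}, keep {robot_in(rmC)}, require {carry(b5,right), robot_in(rmC)}
    → {carry(b5,right), robot_in(rmC)}
  through step 1 (pick(b5,rmC,right)): drop {carry(b5,right)}, keep {robot_in(rmC)}, require {ball_in(b5,rmC), free(right), robot_in(rmC)}
    → {ball_in(b5,rmC), free(right), robot_in(rmC)}

== RESULT ==
["ball_in(b5,rmC)", "free(right)", "robot_in(rmC)"]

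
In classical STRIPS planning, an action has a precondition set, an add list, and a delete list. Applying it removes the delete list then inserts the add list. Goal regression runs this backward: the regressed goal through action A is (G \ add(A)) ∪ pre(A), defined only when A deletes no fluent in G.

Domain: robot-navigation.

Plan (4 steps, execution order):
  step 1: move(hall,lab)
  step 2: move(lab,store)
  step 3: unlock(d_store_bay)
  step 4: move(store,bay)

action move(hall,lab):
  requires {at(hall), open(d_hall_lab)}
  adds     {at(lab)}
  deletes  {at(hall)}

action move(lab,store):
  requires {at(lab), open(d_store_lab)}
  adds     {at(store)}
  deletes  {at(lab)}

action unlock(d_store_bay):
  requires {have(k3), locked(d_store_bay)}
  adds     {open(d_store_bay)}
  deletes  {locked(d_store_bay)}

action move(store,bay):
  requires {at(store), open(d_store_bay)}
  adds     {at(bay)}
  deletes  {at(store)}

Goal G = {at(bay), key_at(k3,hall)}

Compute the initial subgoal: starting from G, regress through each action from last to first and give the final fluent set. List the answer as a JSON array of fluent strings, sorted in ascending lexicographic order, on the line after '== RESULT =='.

Regress step by step:
  through step 4 (move(store,bay)): drop {at(bay)}, keep {key_at(k3,hall)}, require {at(store), open(d_store_bay)}
    → {at(store), key_at(k3,hall), open(d_store_bay)}
  through step 3 (unlock(d_store_bay)): drop {open(d_store_bay)}, keep {at(store), key_at(k3,hall)}, require {have(k3), locked(d_store_bay)}
    → {at(store), have(k3), key_at(k3,hall), locked(d_store_bay)}
  through step 2 (move(lab,store)): drop {at(store)}, keep {have(k3), key_at(k3,hall), locked(d_store_bay)}, require {at(lab), open(d_store_lab)}
    → {at(lab), have(k3), key_at(k3,hall), locked(d_store_bay), open(d_store_lab)}
  through step 1 (move(hall,lab)): drop {at(lab)}, keep {have(k3), key_at(k3,hall), locked(d_store_bay), open(d_store_lab)}, require {at(hall), open(d_hall_lab)}
    → {at(hall), have(k3), key_at(k3,hall), locked(d_store_bay), open(d_hall_lab), open(d_store_lab)}

== RESULT ==
["at(hall)", "have(k3)", "key_at(k3,hall)", "locked(d_store_bay)", "open(d_hall_lab)", "open(d_store_lab)"]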